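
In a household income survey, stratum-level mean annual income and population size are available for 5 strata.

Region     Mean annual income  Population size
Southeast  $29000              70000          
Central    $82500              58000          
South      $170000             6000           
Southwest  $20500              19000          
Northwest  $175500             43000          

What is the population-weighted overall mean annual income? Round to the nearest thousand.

Σ Nₕ·x̄ₕ = 29000×70000 + 82500×58000 + 170000×6000 + 20500×19000 + 175500×43000
  = 2030000000 + 4785000000 + 1020000000 + 389500000 + 7546500000 = 15771000000
Σ Nₕ = 70000 + 58000 + 6000 + 19000 + 43000 = 196000
Overall mean = 15771000000 / 196000 = 80464.286

80000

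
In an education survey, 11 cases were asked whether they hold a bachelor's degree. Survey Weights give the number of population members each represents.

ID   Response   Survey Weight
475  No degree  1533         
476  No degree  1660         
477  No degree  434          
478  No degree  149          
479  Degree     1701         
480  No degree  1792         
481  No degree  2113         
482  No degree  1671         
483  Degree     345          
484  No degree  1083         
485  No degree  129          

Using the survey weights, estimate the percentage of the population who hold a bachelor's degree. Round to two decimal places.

16.23

Sum of weights for 'Degree' = 1701 + 345 = 2046
Total weight = 1533 + 1660 + 434 + 149 + 1701 + 1792 + 2113 + 1671 + 345 + 1083 + 129 = 12610
Weighted proportion = 2046 / 12610 = 0.16225218 → 16.225218%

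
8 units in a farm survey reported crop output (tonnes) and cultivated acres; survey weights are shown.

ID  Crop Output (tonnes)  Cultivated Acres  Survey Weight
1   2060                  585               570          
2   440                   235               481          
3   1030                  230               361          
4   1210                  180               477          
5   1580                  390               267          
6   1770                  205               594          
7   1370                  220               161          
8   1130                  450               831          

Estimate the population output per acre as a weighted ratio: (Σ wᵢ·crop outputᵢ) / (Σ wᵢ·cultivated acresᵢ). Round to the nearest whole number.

4

Σ wᵢ·y = 2060×570 + 440×481 + 1030×361 + 1210×477 + 1580×267 + 1770×594 + 1370×161 + 1130×831
  = 1174200 + 211640 + 371830 + 577170 + 421860 + 1051380 + 220570 + 939030 = 4967680
Σ wᵢ·x = 585×570 + 235×481 + 230×361 + 180×477 + 390×267 + 205×594 + 220×161 + 450×831
  = 333450 + 113035 + 83030 + 85860 + 104130 + 121770 + 35420 + 373950 = 1250645
Ratio = 4967680 / 1250645 = 3.9720944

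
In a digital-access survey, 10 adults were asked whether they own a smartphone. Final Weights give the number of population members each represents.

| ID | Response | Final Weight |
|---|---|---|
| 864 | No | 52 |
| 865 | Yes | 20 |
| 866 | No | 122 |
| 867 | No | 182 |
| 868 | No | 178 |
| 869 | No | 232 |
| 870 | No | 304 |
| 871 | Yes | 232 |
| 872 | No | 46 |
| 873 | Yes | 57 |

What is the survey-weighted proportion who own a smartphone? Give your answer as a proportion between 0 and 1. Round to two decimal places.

0.22

Sum of weights for 'Yes' = 20 + 232 + 57 = 309
Total weight = 1425
Weighted proportion = 309 / 1425 = 0.21684211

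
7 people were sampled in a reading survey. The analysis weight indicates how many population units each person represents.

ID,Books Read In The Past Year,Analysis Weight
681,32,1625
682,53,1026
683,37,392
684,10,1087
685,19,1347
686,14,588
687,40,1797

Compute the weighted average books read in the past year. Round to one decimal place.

30.2

Weighted sum = 32×1625 + 53×1026 + 37×392 + 10×1087 + 19×1347 + 14×588 + 40×1797
  = 237457
Sum of weights = 1625 + 1026 + 392 + 1087 + 1347 + 588 + 1797 = 7862
Weighted mean = 237457 / 7862 = 30.203129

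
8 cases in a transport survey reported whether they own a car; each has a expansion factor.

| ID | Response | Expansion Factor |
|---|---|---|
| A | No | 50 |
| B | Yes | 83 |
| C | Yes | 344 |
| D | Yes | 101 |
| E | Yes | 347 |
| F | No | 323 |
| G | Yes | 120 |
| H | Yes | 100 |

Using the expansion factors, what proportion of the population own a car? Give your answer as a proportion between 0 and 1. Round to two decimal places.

0.75

Sum of weights for 'Yes' = 83 + 344 + 101 + 347 + 120 + 100 = 1095
Total weight = 1468
Weighted proportion = 1095 / 1468 = 0.74591281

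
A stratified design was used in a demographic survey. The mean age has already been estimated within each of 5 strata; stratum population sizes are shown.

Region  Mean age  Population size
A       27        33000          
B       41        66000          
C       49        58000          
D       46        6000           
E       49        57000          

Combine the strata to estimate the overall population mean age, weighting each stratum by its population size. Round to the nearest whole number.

43

Σ Nₕ·x̄ₕ = 27×33000 + 41×66000 + 49×58000 + 46×6000 + 49×57000
  = 891000 + 2706000 + 2842000 + 276000 + 2793000 = 9508000
Σ Nₕ = 220000
Overall mean = 9508000 / 220000 = 43.218182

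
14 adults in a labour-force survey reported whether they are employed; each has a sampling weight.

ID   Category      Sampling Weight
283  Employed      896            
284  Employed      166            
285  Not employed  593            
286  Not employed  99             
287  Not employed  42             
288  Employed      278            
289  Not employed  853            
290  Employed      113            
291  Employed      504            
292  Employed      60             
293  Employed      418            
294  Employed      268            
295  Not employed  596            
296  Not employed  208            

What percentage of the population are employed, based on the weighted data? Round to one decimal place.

53.1

Sum of weights for 'Employed' = 896 + 166 + 278 + 113 + 504 + 60 + 418 + 268 = 2703
Total weight = 5094
Weighted proportion = 2703 / 5094 = 0.53062426 → 53.062426%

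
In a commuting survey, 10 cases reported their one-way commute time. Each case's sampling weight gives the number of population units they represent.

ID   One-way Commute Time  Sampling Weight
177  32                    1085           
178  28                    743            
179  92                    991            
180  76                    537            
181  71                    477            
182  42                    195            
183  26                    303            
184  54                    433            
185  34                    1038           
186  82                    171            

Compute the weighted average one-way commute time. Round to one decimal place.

51.9

Weighted sum = 32×1085 + 28×743 + 92×991 + 76×537 + 71×477 + 42×195 + 26×303 + 54×433 + 34×1038 + 82×171
  = 34720 + 20804 + 91172 + 40812 + 33867 + 8190 + 7878 + 23382 + 35292 + 14022 = 310139
Sum of weights = 1085 + 743 + 991 + 537 + 477 + 195 + 303 + 433 + 1038 + 171 = 5973
Weighted mean = 310139 / 5973 = 51.923489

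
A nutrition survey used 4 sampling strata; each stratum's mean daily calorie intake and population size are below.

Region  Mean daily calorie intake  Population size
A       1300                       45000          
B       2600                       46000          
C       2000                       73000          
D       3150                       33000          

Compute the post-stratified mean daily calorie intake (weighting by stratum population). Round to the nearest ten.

2170

Σ Nₕ·x̄ₕ = 1300×45000 + 2600×46000 + 2000×73000 + 3150×33000
  = 428050000
Σ Nₕ = 45000 + 46000 + 73000 + 33000 = 197000
Overall mean = 428050000 / 197000 = 2172.8426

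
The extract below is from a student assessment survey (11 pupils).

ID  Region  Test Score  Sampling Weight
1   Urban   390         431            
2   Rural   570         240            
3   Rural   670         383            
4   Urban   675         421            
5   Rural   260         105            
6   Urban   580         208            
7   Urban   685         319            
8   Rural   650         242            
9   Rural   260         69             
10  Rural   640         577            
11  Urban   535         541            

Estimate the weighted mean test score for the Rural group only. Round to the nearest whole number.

597

Rural rows: 2, 3, 5, 8, 9, 10
Weighted sum = 570×240 + 670×383 + 260×105 + 650×242 + 260×69 + 640×577
  = 136800 + 256610 + 27300 + 157300 + 17940 + 369280 = 965230
Sum of weights = 1616
Weighted mean = 965230 / 1616 = 597.29579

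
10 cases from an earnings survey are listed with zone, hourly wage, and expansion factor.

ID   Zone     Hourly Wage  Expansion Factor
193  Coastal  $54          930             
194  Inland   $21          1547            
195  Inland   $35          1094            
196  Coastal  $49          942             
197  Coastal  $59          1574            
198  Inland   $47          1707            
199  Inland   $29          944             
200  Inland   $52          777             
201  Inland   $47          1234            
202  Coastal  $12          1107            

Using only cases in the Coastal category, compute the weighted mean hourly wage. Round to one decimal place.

44.5

Coastal rows: 193, 196, 197, 202
Weighted sum = 54×930 + 49×942 + 59×1574 + 12×1107
  = 202528
Sum of weights = 930 + 942 + 1574 + 1107 = 4553
Weighted mean = 202528 / 4553 = 44.482319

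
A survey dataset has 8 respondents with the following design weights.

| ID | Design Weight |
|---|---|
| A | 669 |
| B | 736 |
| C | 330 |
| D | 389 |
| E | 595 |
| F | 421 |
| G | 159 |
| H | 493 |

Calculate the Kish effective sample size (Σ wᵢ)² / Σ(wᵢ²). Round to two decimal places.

Σ wᵢ = 669 + 736 + 330 + 389 + 595 + 421 + 159 + 493 = 3792
Σ wᵢ² = 447561 + 541696 + 108900 + 151321 + 354025 + 177241 + 25281 + 243049 = 2049074
n_eff = 3792² / 2049074 = 14379264 / 2049074 = 7.017445

7.02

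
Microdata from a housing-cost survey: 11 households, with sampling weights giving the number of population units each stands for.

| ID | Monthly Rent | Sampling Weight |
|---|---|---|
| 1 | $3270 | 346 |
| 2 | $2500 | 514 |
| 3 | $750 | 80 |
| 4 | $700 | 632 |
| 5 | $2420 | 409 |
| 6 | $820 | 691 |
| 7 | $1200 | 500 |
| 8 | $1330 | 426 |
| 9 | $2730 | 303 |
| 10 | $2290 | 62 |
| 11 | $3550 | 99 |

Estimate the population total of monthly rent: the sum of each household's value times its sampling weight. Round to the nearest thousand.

6962000

Weighted total = 6962420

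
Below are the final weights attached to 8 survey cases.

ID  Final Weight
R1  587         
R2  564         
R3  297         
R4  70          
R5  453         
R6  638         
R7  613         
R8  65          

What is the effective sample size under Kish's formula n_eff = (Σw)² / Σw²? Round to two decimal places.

6.18

Σ wᵢ = 587 + 564 + 297 + 70 + 453 + 638 + 613 + 65 = 3287
Σ wᵢ² = 344569 + 318096 + 88209 + 4900 + 205209 + 407044 + 375769 + 4225 = 1748021
n_eff = 3287² / 1748021 = 10804369 / 1748021 = 6.1809149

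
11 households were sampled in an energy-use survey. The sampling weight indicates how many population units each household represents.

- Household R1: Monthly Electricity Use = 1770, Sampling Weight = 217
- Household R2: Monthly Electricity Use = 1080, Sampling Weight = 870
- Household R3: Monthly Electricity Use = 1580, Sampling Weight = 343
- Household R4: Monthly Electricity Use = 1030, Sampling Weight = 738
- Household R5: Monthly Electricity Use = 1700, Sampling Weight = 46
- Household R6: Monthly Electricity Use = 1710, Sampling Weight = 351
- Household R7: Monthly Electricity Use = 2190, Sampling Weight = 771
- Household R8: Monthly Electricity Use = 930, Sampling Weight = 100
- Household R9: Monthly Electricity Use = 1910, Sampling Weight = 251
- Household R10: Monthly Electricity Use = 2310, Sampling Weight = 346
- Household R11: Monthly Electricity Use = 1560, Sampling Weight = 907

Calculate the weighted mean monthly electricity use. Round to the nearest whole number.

Weighted sum = 1770×217 + 1080×870 + 1580×343 + 1030×738 + 1700×46 + 1710×351 + 2190×771 + 930×100 + 1910×251 + 2310×346 + 1560×907
  = 384090 + 939600 + 541940 + 760140 + 78200 + 600210 + 1688490 + 93000 + 479410 + 799260 + 1414920 = 7779260
Sum of weights = 217 + 870 + 343 + 738 + 46 + 351 + 771 + 100 + 251 + 346 + 907 = 4940
Weighted mean = 7779260 / 4940 = 1574.749

1575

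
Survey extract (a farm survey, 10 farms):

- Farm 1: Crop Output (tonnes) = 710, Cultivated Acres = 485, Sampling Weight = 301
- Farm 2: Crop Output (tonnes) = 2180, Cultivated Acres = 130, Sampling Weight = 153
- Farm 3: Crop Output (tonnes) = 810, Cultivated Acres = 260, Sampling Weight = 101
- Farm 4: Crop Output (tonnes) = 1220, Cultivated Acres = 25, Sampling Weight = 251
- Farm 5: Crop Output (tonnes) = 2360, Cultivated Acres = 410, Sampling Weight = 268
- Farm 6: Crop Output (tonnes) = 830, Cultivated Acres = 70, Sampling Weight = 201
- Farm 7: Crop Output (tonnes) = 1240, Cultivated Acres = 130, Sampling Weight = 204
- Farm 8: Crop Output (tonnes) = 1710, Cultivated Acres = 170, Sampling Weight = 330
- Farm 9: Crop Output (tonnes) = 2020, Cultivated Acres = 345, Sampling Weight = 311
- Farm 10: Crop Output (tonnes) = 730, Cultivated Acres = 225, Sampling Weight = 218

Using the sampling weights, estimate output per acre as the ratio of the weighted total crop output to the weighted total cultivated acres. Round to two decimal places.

5.95

Σ wᵢ·y = 710×301 + 2180×153 + 810×101 + 1220×251 + 2360×268 + 830×201 + 1240×204 + 1710×330 + 2020×311 + 730×218
  = 213710 + 333540 + 81810 + 306220 + 632480 + 166830 + 252960 + 564300 + 628220 + 159140 = 3339210
Σ wᵢ·x = 485×301 + 130×153 + 260×101 + 25×251 + 410×268 + 70×201 + 130×204 + 170×330 + 345×311 + 225×218
  = 561325
Ratio = 3339210 / 561325 = 5.9487997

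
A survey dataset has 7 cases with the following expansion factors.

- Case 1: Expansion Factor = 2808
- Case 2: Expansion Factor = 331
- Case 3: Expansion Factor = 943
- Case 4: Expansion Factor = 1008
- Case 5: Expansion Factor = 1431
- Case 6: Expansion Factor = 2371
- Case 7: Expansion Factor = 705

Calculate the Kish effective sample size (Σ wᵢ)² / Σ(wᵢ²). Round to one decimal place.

Σ wᵢ = 2808 + 331 + 943 + 1008 + 1431 + 2371 + 705 = 9597
Σ wᵢ² = 7884864 + 109561 + 889249 + 1016064 + 2047761 + 5621641 + 497025 = 18066165
n_eff = 9597² / 18066165 = 92102409 / 18066165 = 5.0980609

5.1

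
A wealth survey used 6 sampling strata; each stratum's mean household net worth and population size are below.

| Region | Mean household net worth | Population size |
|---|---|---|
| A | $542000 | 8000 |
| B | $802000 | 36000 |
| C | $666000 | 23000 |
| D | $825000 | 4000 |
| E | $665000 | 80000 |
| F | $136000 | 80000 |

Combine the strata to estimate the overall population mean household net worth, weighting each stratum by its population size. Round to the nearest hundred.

501800

Σ Nₕ·x̄ₕ = 115906000000
Σ Nₕ = 8000 + 36000 + 23000 + 4000 + 80000 + 80000 = 231000
Overall mean = 115906000000 / 231000 = 501757.58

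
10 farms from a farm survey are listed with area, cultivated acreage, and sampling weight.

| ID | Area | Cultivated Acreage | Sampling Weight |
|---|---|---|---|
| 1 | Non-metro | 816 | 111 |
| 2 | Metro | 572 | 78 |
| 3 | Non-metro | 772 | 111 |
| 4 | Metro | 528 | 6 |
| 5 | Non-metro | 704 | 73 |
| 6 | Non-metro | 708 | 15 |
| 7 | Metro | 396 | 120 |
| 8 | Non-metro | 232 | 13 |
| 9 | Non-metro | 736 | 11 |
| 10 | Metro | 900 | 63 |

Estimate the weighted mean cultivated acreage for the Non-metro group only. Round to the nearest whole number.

Non-metro rows: 1, 3, 5, 6, 8, 9
Weighted sum = 816×111 + 772×111 + 704×73 + 708×15 + 232×13 + 736×11
  = 90576 + 85692 + 51392 + 10620 + 3016 + 8096 = 249392
Sum of weights = 111 + 111 + 73 + 15 + 13 + 11 = 334
Weighted mean = 249392 / 334 = 746.68263

747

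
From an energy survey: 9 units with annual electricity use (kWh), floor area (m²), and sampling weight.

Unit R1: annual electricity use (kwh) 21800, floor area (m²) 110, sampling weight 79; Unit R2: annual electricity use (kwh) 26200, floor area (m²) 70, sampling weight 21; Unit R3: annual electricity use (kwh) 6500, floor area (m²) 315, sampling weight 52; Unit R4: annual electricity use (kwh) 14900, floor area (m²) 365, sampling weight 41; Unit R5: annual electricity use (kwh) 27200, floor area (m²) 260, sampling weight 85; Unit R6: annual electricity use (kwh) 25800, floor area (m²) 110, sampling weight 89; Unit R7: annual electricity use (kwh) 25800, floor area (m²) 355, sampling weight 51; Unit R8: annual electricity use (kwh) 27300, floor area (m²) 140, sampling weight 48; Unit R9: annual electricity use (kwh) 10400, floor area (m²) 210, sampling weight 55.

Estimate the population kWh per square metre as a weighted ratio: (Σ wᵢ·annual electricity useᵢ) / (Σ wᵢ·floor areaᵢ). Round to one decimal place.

100.5

Σ wᵢ·y = 21800×79 + 26200×21 + 6500×52 + 14900×41 + 27200×85 + 25800×89 + 25800×51 + 27300×48 + 10400×55
  = 11027700
Σ wᵢ·x = 109770
Ratio = 11027700 / 109770 = 100.46187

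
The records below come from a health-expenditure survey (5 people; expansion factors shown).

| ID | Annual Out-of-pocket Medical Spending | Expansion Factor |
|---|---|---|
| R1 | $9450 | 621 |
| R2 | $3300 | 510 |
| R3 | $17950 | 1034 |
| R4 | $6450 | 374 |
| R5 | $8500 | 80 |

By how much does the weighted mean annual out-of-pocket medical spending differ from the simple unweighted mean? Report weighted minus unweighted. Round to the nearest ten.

Unweighted sum = 9450 + 3300 + 17950 + 6450 + 8500 = 45650
Unweighted mean = 45650 / 5 = 9130
Weighted sum = 9450×621 + 3300×510 + 17950×1034 + 6450×374 + 8500×80
  = 5868450 + 1683000 + 18560300 + 2412300 + 680000 = 29204050
Sum of weights = 621 + 510 + 1034 + 374 + 80 = 2619
Weighted mean = 29204050 / 2619 = 11150.84
Difference (weighted minus unweighted) = 2020.84

2020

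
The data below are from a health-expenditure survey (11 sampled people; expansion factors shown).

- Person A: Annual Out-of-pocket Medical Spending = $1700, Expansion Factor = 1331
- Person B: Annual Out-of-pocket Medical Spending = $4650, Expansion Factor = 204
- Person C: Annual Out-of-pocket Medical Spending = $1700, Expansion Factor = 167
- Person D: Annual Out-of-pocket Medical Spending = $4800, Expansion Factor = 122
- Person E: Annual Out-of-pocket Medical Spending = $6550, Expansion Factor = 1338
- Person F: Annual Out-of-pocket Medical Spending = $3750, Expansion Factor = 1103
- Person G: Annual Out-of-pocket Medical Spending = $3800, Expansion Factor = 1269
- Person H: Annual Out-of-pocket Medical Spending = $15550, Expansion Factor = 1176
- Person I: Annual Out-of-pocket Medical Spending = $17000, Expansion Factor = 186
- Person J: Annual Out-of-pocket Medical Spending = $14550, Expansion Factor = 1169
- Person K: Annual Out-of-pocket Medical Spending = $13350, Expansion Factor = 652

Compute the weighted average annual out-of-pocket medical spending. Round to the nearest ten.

7910

Weighted sum = 68965100
Sum of weights = 1331 + 204 + 167 + 122 + 1338 + 1103 + 1269 + 1176 + 186 + 1169 + 652 = 8717
Weighted mean = 68965100 / 8717 = 7911.5636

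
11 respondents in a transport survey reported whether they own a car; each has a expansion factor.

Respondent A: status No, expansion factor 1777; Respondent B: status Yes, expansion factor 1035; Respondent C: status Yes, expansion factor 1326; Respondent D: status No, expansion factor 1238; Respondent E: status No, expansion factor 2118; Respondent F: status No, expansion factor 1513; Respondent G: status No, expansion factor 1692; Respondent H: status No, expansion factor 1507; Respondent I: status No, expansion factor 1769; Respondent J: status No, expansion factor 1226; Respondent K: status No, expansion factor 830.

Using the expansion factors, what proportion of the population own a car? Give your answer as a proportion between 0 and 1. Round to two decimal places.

0.15

Sum of weights for 'Yes' = 1035 + 1326 = 2361
Total weight = 1777 + 1035 + 1326 + 1238 + 2118 + 1513 + 1692 + 1507 + 1769 + 1226 + 830 = 16031
Weighted proportion = 2361 / 16031 = 0.14727715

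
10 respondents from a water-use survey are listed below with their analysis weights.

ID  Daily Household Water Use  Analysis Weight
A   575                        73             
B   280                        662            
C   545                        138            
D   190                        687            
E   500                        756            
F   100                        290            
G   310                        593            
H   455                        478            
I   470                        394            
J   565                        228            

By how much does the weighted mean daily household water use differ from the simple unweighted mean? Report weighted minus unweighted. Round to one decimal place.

-37.2

Unweighted sum = 575 + 280 + 545 + 190 + 500 + 100 + 310 + 455 + 470 + 565 = 3990
Unweighted mean = 3990 / 10 = 399
Weighted sum = 575×73 + 280×662 + 545×138 + 190×687 + 500×756 + 100×290 + 310×593 + 455×478 + 470×394 + 565×228
  = 41975 + 185360 + 75210 + 130530 + 378000 + 29000 + 183830 + 217490 + 185180 + 128820 = 1555395
Sum of weights = 73 + 662 + 138 + 687 + 756 + 290 + 593 + 478 + 394 + 228 = 4299
Weighted mean = 1555395 / 4299 = 361.80391
Difference (weighted minus unweighted) = -37.196092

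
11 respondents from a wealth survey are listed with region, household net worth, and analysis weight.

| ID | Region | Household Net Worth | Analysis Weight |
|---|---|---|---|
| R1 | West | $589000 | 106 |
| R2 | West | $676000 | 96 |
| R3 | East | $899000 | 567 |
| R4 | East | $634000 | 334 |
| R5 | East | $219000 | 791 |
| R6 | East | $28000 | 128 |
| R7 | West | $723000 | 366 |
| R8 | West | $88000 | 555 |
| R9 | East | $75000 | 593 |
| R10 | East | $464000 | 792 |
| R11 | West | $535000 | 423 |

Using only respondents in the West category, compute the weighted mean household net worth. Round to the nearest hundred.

431500

West rows: R1, R2, R7, R8, R11
Weighted sum = 589000×106 + 676000×96 + 723000×366 + 88000×555 + 535000×423
  = 667093000
Sum of weights = 106 + 96 + 366 + 555 + 423 = 1546
Weighted mean = 667093000 / 1546 = 431496.12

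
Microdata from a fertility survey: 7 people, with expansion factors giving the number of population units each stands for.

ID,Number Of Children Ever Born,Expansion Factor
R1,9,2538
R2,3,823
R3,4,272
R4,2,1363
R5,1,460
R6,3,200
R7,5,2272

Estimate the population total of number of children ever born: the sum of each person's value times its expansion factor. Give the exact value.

Weighted total = 9×2538 + 3×823 + 4×272 + 2×1363 + 1×460 + 3×200 + 5×2272
  = 22842 + 2469 + 1088 + 2726 + 460 + 600 + 11360 = 41545

41545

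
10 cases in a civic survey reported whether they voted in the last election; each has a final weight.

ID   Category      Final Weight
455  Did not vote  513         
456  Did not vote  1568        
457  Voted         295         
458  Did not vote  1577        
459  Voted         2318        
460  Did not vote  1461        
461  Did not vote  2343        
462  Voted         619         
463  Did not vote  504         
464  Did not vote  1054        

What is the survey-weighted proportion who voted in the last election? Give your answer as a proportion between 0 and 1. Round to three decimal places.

Sum of weights for 'Voted' = 295 + 2318 + 619 = 3232
Total weight = 513 + 1568 + 295 + 1577 + 2318 + 1461 + 2343 + 619 + 504 + 1054 = 12252
Weighted proportion = 3232 / 12252 = 0.26379367

0.264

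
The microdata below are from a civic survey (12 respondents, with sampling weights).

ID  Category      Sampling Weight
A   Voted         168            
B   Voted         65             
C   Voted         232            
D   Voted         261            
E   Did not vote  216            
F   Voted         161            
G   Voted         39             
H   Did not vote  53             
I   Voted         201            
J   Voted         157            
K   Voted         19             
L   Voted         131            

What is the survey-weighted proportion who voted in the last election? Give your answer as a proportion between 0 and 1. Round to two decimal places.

0.84

Sum of weights for 'Voted' = 168 + 65 + 232 + 261 + 161 + 39 + 201 + 157 + 19 + 131 = 1434
Total weight = 168 + 65 + 232 + 261 + 216 + 161 + 39 + 53 + 201 + 157 + 19 + 131 = 1703
Weighted proportion = 1434 / 1703 = 0.84204345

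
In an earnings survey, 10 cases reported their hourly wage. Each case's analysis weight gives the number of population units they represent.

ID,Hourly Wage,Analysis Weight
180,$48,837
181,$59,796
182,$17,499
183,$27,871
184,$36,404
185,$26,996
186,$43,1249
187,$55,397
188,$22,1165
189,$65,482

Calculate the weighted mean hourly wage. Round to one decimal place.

38.0

Weighted sum = 48×837 + 59×796 + 17×499 + 27×871 + 36×404 + 26×996 + 43×1249 + 55×397 + 22×1165 + 65×482
  = 40176 + 46964 + 8483 + 23517 + 14544 + 25896 + 53707 + 21835 + 25630 + 31330 = 292082
Sum of weights = 837 + 796 + 499 + 871 + 404 + 996 + 1249 + 397 + 1165 + 482 = 7696
Weighted mean = 292082 / 7696 = 37.952443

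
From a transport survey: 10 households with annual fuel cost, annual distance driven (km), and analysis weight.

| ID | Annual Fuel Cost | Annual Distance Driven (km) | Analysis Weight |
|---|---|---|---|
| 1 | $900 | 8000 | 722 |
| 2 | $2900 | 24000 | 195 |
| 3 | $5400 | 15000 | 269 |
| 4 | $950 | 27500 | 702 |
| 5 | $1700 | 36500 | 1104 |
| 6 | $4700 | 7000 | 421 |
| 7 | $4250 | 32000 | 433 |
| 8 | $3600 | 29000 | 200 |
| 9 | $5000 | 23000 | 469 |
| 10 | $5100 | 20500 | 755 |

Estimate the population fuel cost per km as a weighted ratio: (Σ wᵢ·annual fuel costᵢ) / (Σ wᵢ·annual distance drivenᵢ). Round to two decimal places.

Σ wᵢ·y = 15946050
Σ wᵢ·x = 8000×722 + 24000×195 + 15000×269 + 27500×702 + 36500×1104 + 7000×421 + 32000×433 + 29000×200 + 23000×469 + 20500×755
  = 5776000 + 4680000 + 4035000 + 19305000 + 40296000 + 2947000 + 13856000 + 5800000 + 10787000 + 15477500 = 122959500
Ratio = 15946050 / 122959500 = 0.12968538

0.13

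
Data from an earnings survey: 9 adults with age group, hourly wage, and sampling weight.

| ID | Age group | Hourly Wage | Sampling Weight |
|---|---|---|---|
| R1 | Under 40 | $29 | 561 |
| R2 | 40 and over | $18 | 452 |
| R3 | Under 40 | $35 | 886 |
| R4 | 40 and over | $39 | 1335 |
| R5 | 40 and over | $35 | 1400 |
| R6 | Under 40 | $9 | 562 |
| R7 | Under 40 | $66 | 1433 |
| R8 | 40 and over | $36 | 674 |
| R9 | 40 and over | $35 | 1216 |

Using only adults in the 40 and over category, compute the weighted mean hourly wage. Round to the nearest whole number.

35

40 and over rows: R2, R4, R5, R8, R9
Weighted sum = 18×452 + 39×1335 + 35×1400 + 36×674 + 35×1216
  = 8136 + 52065 + 49000 + 24264 + 42560 = 176025
Sum of weights = 5077
Weighted mean = 176025 / 5077 = 34.671066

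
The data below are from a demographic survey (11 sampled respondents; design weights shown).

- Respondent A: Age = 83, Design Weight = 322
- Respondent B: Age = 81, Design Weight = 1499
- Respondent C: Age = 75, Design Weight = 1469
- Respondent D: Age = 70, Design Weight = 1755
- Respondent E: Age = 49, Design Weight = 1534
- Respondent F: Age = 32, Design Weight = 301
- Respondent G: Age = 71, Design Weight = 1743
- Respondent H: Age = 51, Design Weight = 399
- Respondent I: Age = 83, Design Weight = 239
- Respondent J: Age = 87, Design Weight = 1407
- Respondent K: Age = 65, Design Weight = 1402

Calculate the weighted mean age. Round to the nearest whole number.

Weighted sum = 83×322 + 81×1499 + 75×1469 + 70×1755 + 49×1534 + 32×301 + 71×1743 + 51×399 + 83×239 + 87×1407 + 65×1402
  = 843446
Sum of weights = 322 + 1499 + 1469 + 1755 + 1534 + 301 + 1743 + 399 + 239 + 1407 + 1402 = 12070
Weighted mean = 843446 / 12070 = 69.879536

70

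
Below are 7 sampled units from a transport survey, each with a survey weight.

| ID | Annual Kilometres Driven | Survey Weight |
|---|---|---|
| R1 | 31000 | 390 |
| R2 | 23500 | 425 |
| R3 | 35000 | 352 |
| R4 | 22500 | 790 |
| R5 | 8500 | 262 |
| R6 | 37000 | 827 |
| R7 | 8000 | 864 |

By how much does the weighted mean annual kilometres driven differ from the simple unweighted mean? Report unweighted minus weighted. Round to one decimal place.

Unweighted sum = 31000 + 23500 + 35000 + 22500 + 8500 + 37000 + 8000 = 165500
Unweighted mean = 165500 / 7 = 23642.857
Weighted sum = 31000×390 + 23500×425 + 35000×352 + 22500×790 + 8500×262 + 37000×827 + 8000×864
  = 12090000 + 9987500 + 12320000 + 17775000 + 2227000 + 30599000 + 6912000 = 91910500
Sum of weights = 390 + 425 + 352 + 790 + 262 + 827 + 864 = 3910
Weighted mean = 91910500 / 3910 = 23506.522
Difference (unweighted minus weighted) = 136.3354

136.3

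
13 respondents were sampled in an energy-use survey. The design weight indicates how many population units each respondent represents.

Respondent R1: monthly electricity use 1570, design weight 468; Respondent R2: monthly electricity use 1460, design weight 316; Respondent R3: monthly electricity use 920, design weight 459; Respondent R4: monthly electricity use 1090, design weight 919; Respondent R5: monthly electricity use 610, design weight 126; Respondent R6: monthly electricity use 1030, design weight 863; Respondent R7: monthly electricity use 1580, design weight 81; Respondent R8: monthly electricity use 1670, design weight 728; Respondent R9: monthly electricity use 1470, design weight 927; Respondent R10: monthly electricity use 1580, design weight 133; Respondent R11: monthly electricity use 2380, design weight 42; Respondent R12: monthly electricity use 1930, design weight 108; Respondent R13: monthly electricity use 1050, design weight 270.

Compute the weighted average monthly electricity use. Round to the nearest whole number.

Weighted sum = 7094330
Sum of weights = 5440
Weighted mean = 7094330 / 5440 = 1304.1048

1304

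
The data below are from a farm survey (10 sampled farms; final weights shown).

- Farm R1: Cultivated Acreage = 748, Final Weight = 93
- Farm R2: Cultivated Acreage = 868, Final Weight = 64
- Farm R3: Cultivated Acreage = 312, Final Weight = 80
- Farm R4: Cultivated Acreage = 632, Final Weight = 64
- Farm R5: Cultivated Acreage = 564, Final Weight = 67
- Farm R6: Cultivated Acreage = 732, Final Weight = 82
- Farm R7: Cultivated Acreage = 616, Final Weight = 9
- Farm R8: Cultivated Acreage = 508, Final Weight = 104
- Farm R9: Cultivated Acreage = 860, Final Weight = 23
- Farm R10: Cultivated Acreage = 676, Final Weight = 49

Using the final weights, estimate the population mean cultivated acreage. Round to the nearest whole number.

Weighted sum = 748×93 + 868×64 + 312×80 + 632×64 + 564×67 + 732×82 + 616×9 + 508×104 + 860×23 + 676×49
  = 399616
Sum of weights = 93 + 64 + 80 + 64 + 67 + 82 + 9 + 104 + 23 + 49 = 635
Weighted mean = 399616 / 635 = 629.31654

629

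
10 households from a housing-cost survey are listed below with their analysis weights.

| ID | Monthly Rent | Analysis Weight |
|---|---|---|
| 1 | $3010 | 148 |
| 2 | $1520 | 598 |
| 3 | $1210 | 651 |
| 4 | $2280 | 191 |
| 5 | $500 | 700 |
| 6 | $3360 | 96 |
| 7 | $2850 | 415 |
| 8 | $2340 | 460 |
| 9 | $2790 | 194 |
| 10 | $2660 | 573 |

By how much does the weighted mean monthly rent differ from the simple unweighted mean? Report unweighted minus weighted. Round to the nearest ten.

Unweighted sum = 3010 + 1520 + 1210 + 2280 + 500 + 3360 + 2850 + 2340 + 2790 + 2660 = 22520
Unweighted mean = 22520 / 10 = 2252
Weighted sum = 3010×148 + 1520×598 + 1210×651 + 2280×191 + 500×700 + 3360×96 + 2850×415 + 2340×460 + 2790×194 + 2660×573
  = 445480 + 908960 + 787710 + 435480 + 350000 + 322560 + 1182750 + 1076400 + 541260 + 1524180 = 7574780
Sum of weights = 4026
Weighted mean = 7574780 / 4026 = 1881.4655
Difference (unweighted minus weighted) = 370.53453

370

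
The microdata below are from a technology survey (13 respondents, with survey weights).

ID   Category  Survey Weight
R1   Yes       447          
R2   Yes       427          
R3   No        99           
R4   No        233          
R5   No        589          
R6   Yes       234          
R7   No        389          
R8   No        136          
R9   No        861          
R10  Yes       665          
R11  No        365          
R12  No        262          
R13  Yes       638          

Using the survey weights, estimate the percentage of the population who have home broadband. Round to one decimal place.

Sum of weights for 'Yes' = 447 + 427 + 234 + 665 + 638 = 2411
Total weight = 5345
Weighted proportion = 2411 / 5345 = 0.45107577 → 45.107577%

45.1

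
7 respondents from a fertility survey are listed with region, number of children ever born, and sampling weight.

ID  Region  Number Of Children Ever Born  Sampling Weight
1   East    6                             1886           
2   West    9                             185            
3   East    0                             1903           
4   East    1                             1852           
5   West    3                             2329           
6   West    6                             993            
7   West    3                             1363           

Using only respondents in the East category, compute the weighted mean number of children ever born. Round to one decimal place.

East rows: 1, 3, 4
Weighted sum = 6×1886 + 0×1903 + 1×1852
  = 11316 + 0 + 1852 = 13168
Sum of weights = 1886 + 1903 + 1852 = 5641
Weighted mean = 13168 / 5641 = 2.3343379

2.3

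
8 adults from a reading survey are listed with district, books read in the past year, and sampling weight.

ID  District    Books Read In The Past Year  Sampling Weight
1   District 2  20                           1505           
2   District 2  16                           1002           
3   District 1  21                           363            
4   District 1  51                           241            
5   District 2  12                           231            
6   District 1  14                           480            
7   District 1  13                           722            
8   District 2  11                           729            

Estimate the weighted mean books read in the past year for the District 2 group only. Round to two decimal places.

District 2 rows: 1, 2, 5, 8
Weighted sum = 20×1505 + 16×1002 + 12×231 + 11×729
  = 30100 + 16032 + 2772 + 8019 = 56923
Sum of weights = 1505 + 1002 + 231 + 729 = 3467
Weighted mean = 56923 / 3467 = 16.418517

16.42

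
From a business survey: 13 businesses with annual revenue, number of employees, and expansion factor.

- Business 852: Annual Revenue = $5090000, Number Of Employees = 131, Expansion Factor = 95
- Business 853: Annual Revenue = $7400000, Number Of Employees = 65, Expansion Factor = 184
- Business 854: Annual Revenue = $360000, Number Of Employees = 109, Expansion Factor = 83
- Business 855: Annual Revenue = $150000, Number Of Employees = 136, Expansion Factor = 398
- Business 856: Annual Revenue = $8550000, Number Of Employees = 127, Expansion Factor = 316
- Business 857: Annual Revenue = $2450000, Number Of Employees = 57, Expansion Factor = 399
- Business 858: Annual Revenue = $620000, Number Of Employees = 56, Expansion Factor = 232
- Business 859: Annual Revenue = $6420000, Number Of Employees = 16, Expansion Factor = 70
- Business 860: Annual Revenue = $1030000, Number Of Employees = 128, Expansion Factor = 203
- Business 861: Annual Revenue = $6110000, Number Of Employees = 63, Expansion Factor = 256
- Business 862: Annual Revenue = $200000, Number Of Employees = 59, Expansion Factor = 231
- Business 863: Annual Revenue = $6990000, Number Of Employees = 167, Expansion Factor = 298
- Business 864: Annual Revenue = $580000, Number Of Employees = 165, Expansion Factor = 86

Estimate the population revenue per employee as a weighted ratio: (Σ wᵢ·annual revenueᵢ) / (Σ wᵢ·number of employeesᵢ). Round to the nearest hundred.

35700

Σ wᵢ·y = 10159670000
Σ wᵢ·x = 284264
Ratio = 10159670000 / 284264 = 35740.263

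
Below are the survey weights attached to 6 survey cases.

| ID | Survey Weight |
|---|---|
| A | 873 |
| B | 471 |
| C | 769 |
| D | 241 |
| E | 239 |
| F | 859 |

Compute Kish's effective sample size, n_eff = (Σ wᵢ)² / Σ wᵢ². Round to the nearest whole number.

Σ wᵢ = 873 + 471 + 769 + 241 + 239 + 859 = 3452
Σ wᵢ² = 762129 + 221841 + 591361 + 58081 + 57121 + 737881 = 2428414
n_eff = 3452² / 2428414 = 11916304 / 2428414 = 4.9070315

5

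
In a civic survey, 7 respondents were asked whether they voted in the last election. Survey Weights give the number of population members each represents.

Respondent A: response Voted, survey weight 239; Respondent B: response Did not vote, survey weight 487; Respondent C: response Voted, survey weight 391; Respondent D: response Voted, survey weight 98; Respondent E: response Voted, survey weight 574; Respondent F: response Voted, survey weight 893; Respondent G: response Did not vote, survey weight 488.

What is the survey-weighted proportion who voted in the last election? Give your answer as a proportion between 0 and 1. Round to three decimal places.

0.692

Sum of weights for 'Voted' = 239 + 391 + 98 + 574 + 893 = 2195
Total weight = 3170
Weighted proportion = 2195 / 3170 = 0.69242902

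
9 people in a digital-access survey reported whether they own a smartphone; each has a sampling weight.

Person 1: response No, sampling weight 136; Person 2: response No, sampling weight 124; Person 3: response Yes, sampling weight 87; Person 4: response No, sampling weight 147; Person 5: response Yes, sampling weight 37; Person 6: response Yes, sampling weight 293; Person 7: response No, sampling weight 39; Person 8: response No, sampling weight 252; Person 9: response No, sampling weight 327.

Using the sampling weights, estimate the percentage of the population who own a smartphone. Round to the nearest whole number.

Sum of weights for 'Yes' = 87 + 37 + 293 = 417
Total weight = 136 + 124 + 87 + 147 + 37 + 293 + 39 + 252 + 327 = 1442
Weighted proportion = 417 / 1442 = 0.28918169 → 28.918169%

29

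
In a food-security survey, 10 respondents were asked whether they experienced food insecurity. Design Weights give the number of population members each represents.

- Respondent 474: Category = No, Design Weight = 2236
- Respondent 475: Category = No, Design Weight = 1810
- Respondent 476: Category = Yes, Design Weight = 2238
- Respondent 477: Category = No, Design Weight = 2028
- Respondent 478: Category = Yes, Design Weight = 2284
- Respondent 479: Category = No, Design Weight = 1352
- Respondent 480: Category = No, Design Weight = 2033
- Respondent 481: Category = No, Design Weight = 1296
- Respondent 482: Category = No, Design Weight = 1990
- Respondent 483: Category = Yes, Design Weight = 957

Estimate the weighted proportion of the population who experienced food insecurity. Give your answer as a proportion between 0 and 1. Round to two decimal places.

0.30

Sum of weights for 'Yes' = 2238 + 2284 + 957 = 5479
Total weight = 2236 + 1810 + 2238 + 2028 + 2284 + 1352 + 2033 + 1296 + 1990 + 957 = 18224
Weighted proportion = 5479 / 18224 = 0.3006475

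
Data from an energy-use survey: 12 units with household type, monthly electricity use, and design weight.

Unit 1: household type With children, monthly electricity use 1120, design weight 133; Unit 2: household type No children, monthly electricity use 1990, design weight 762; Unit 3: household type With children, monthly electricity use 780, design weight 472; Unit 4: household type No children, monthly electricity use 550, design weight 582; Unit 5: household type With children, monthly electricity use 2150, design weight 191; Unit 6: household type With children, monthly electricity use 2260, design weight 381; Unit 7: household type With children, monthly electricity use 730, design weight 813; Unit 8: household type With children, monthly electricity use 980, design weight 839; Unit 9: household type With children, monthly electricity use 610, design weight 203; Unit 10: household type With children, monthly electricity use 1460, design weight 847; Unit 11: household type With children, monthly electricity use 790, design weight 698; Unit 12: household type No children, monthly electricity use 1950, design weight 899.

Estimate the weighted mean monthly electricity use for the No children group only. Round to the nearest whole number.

No children rows: 2, 4, 12
Weighted sum = 1990×762 + 550×582 + 1950×899
  = 1516380 + 320100 + 1753050 = 3589530
Sum of weights = 762 + 582 + 899 = 2243
Weighted mean = 3589530 / 2243 = 1600.3255

1600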